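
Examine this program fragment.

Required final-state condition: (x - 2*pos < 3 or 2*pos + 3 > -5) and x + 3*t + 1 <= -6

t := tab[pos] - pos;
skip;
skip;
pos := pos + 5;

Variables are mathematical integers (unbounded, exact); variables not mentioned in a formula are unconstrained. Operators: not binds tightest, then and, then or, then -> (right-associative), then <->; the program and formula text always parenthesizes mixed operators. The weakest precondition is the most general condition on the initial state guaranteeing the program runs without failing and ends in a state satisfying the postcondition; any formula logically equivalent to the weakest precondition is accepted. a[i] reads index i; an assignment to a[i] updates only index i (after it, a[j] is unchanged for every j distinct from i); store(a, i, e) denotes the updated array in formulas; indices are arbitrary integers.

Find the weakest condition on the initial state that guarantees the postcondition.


Working backward. After the program, the postcondition (x - 2*pos < 3 or 2*pos + 3 > -5) and x + 3*t + 1 <= -6 must hold; in canonical form it is (x < 2*pos + 3 or 2*pos > -8) and 3*t + x <= -7.
Before pos := pos + 5: (x < 2*pos + 13 or 2*pos > -18) and 3*t + x <= -7
Before skip: (x < 2*pos + 13 or 2*pos > -18) and 3*t + x <= -7
Before skip: (x < 2*pos + 13 or 2*pos > -18) and 3*t + x <= -7
Before t := tab[pos] - pos: (x < 2*pos + 13 or 2*pos > -18) and 3*tab[pos] + x <= 3*pos - 7
Answer: WP = (x < 2*pos + 13 or 2*pos > -18) and 3*tab[pos] + x <= 3*pos - 7


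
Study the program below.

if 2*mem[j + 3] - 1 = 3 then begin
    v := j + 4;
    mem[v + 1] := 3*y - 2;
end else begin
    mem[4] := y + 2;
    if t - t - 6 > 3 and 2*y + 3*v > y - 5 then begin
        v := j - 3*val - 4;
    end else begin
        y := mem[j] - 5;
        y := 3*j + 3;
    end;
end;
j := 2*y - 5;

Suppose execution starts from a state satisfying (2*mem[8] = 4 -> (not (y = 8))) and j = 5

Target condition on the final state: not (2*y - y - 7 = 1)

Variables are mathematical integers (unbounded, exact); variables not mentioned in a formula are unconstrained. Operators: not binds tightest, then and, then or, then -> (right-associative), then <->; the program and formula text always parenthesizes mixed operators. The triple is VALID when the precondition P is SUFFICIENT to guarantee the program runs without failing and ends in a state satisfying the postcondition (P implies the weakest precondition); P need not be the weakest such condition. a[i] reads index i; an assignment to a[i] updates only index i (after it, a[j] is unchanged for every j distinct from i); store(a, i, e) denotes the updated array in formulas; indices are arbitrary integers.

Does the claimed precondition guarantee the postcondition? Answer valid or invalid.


Working backward. After the program, the postcondition not (2*y - y - 7 = 1) must hold; in canonical form it is not (y = 8).
Before j := 2*y - 5: not (y = 8)
Then branch requires not (y = 8); else branch requires not (3*j = 5).
Before the if: (2*mem[j + 3] = 4 -> (not (y = 8))) and ((not (2*mem[j + 3] = 4)) -> (not (3*j = 5)))
The weakest precondition is (2*mem[j + 3] = 4 -> (not (y = 8))) and ((not (2*mem[j + 3] = 4)) -> (not (3*j = 5))).
Check whether (2*mem[8] = 4 -> (not (y = 8))) and j = 5 implies it.
Every state satisfying the precondition satisfies the weakest precondition: the implication holds.
Answer: valid


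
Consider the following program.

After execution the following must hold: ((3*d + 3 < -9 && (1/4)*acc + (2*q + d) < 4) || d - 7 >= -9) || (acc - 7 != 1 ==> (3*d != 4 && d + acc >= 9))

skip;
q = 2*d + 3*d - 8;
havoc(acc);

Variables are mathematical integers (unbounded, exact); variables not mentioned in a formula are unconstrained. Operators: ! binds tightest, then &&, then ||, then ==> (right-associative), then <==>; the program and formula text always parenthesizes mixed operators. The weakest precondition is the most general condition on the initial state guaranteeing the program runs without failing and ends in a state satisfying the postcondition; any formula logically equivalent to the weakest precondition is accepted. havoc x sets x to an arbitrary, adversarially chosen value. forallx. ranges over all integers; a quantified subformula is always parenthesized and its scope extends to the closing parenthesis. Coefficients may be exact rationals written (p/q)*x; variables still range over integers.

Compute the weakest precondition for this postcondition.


Working backward. After the program, the postcondition ((3*d + 3 < -9 && (1/4)*acc + (2*q + d) < 4) || d - 7 >= -9) || (acc - 7 != 1 ==> (3*d != 4 && d + acc >= 9)) must hold; in canonical form it is (3*d < -12 && (1/4)*acc + d + 2*q < 4) || d >= -2 || (acc != 8 ==> (3*d != 4 && acc + d >= 9)).
Before havoc acc: forall acc_1. ((3*d < -12 && (1/4)*acc_1 + d + 2*q < 4) || d >= -2 || (acc_1 != 8 ==> (3*d != 4 && acc_1 + d >= 9)))
Before q := 2*d + 3*d - 8: forall acc_1. ((3*d < -12 && (1/4)*acc_1 + 11*d < 20) || d >= -2 || (acc_1 != 8 ==> (3*d != 4 && acc_1 + d >= 9)))
Before skip: forall acc_1. ((3*d < -12 && (1/4)*acc_1 + 11*d < 20) || d >= -2 || (acc_1 != 8 ==> (3*d != 4 && acc_1 + d >= 9)))
Answer: WP = forall acc_1. ((3*d < -12 && (1/4)*acc_1 + 11*d < 20) || d >= -2 || (acc_1 != 8 ==> (3*d != 4 && acc_1 + d >= 9)))


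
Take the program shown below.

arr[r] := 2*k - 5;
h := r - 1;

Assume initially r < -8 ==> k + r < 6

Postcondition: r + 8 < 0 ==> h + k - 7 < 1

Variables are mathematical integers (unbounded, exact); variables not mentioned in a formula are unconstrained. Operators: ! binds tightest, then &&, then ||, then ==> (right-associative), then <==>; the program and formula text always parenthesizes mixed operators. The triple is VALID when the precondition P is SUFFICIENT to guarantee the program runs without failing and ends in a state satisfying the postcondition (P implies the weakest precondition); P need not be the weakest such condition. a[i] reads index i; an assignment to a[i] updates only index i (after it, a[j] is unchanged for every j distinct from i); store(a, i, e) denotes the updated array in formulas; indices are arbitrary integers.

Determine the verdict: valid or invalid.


Working backward. After the program, the postcondition r + 8 < 0 ==> h + k - 7 < 1 must hold; in canonical form it is r < -8 ==> h + k < 8.
Before h := r - 1: r < -8 ==> k + r < 9
Before arr[r] := 2*k - 5: r < -8 ==> k + r < 9
The weakest precondition is r < -8 ==> k + r < 9.
Check whether r < -8 ==> k + r < 6 implies it.
Every state satisfying the precondition satisfies the weakest precondition: the implication holds.
Answer: valid


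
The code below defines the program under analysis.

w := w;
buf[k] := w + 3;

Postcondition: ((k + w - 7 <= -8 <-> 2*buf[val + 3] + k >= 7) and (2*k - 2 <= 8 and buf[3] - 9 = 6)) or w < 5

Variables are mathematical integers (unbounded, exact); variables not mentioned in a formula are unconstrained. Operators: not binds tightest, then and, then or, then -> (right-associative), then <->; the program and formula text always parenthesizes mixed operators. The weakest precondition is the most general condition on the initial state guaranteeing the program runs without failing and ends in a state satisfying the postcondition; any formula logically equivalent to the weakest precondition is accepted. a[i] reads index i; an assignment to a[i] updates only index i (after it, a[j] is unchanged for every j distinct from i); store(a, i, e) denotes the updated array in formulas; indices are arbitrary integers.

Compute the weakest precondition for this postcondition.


Working backward. After the program, the postcondition ((k + w - 7 <= -8 <-> 2*buf[val + 3] + k >= 7) and (2*k - 2 <= 8 and buf[3] - 9 = 6)) or w < 5 must hold; in canonical form it is ((k + w <= -1 <-> 2*buf[val + 3] + k >= 7) and 2*k <= 10 and buf[3] = 15) or w < 5.
Before buf[k] := w + 3: ((k + w <= -1 <-> 2*store(buf, k, w + 3)[val + 3] + k >= 7) and 2*k <= 10 and store(buf, k, w + 3)[3] = 15) or w < 5
Before w := w: ((k + w <= -1 <-> 2*store(buf, k, w + 3)[val + 3] + k >= 7) and 2*k <= 10 and store(buf, k, w + 3)[3] = 15) or w < 5
Answer: WP = ((k + w <= -1 <-> 2*store(buf, k, w + 3)[val + 3] + k >= 7) and 2*k <= 10 and store(buf, k, w + 3)[3] = 15) or w < 5


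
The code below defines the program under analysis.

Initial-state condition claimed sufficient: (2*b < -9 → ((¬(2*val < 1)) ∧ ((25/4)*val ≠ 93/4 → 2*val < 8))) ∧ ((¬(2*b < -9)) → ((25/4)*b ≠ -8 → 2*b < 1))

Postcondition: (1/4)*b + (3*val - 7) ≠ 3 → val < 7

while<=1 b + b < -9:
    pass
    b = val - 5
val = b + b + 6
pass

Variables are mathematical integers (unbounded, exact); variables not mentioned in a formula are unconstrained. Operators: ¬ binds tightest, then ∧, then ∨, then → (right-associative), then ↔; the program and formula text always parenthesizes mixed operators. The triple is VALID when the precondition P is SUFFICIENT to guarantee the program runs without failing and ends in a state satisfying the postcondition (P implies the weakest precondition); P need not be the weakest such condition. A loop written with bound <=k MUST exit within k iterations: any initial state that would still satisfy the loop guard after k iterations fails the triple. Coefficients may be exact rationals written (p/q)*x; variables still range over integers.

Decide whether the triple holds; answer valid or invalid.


Working backward. After the program, the postcondition (1/4)*b + (3*val - 7) ≠ 3 → val < 7 must hold; in canonical form it is (1/4)*b + 3*val ≠ 10 → val < 7.
Before skip: (1/4)*b + 3*val ≠ 10 → val < 7
Before val := b + b + 6: (25/4)*b ≠ -8 → 2*b < 1
Before the loop (bound <=1), unroll the exhaustion recursion (WP_0 = exit-now case; WP_j = one more guarded iteration, up to j = 1):
  WP_0: (¬(2*b < -9)) ∧ ((25/4)*b ≠ -8 → 2*b < 1)
  WP_1: (2*b < -9 → ((¬(2*val < 1)) ∧ ((25/4)*val ≠ 93/4 → 2*val < 11))) ∧ ((¬(2*b < -9)) → ((25/4)*b ≠ -8 → 2*b < 1))
So before the loop: (2*b < -9 → ((¬(2*val < 1)) ∧ ((25/4)*val ≠ 93/4 → 2*val < 11))) ∧ ((¬(2*b < -9)) → ((25/4)*b ≠ -8 → 2*b < 1))
The weakest precondition is (2*b < -9 → ((¬(2*val < 1)) ∧ ((25/4)*val ≠ 93/4 → 2*val < 11))) ∧ ((¬(2*b < -9)) → ((25/4)*b ≠ -8 → 2*b < 1)).
Check whether (2*b < -9 → ((¬(2*val < 1)) ∧ ((25/4)*val ≠ 93/4 → 2*val < 8))) ∧ ((¬(2*b < -9)) → ((25/4)*b ≠ -8 → 2*b < 1)) implies it.
Every state satisfying the precondition satisfies the weakest precondition: the implication holds.
Answer: valid


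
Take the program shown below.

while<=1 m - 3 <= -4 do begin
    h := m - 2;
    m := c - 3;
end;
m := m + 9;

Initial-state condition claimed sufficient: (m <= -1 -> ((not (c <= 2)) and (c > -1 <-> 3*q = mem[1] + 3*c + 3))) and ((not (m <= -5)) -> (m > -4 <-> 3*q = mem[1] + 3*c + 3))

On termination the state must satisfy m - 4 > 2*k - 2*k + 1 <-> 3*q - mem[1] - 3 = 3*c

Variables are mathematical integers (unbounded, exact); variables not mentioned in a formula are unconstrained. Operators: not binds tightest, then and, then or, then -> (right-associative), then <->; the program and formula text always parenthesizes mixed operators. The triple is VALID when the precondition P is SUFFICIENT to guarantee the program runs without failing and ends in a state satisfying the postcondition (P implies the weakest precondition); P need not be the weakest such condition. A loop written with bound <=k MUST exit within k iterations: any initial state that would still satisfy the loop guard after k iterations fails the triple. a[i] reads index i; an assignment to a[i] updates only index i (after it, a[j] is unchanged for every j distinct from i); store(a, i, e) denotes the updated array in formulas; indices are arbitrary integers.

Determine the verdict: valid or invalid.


Working backward. After the program, the postcondition m - 4 > 2*k - 2*k + 1 <-> 3*q - mem[1] - 3 = 3*c must hold; in canonical form it is m > 5 <-> 3*q = mem[1] + 3*c + 3.
Before m := m + 9: m > -4 <-> 3*q = mem[1] + 3*c + 3
Before the loop (bound <=1), unroll the exhaustion recursion (WP_0 = exit-now case; WP_j = one more guarded iteration, up to j = 1):
  WP_0: (not (m <= -1)) and (m > -4 <-> 3*q = mem[1] + 3*c + 3)
  WP_1: (m <= -1 -> ((not (c <= 2)) and (c > -1 <-> 3*q = mem[1] + 3*c + 3))) and ((not (m <= -1)) -> (m > -4 <-> 3*q = mem[1] + 3*c + 3))
So before the loop: (m <= -1 -> ((not (c <= 2)) and (c > -1 <-> 3*q = mem[1] + 3*c + 3))) and ((not (m <= -1)) -> (m > -4 <-> 3*q = mem[1] + 3*c + 3))
The weakest precondition is (m <= -1 -> ((not (c <= 2)) and (c > -1 <-> 3*q = mem[1] + 3*c + 3))) and ((not (m <= -1)) -> (m > -4 <-> 3*q = mem[1] + 3*c + 3)).
Check whether (m <= -1 -> ((not (c <= 2)) and (c > -1 <-> 3*q = mem[1] + 3*c + 3))) and ((not (m <= -5)) -> (m > -4 <-> 3*q = mem[1] + 3*c + 3)) implies it.
Every state satisfying the precondition satisfies the weakest precondition: the implication holds.
Answer: valid


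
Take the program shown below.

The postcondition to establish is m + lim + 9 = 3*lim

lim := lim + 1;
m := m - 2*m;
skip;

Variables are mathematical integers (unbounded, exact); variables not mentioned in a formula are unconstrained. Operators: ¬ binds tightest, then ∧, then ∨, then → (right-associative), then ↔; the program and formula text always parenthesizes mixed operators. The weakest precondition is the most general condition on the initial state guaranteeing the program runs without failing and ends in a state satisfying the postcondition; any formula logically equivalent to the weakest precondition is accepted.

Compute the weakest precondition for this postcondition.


Working backward. After the program, the postcondition m + lim + 9 = 3*lim must hold; in canonical form it is m = 2*lim - 9.
Before skip: m = 2*lim - 9
Before m := m - 2*m: 2*lim + m = 9
Before lim := lim + 1: 2*lim + m = 7
Answer: WP = 2*lim + m = 7


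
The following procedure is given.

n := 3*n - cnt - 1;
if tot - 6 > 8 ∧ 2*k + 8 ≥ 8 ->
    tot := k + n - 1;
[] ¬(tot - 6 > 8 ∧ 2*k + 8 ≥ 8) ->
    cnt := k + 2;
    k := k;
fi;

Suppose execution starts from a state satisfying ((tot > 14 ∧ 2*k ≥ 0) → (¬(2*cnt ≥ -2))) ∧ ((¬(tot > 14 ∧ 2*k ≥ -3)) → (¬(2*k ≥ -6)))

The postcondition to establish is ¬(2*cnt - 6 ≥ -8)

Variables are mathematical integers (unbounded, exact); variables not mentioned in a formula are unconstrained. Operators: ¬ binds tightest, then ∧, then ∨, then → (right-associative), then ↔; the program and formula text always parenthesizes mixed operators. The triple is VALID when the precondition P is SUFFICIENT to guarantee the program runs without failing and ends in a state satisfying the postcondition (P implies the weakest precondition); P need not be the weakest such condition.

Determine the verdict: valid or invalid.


Working backward. After the program, the postcondition ¬(2*cnt - 6 ≥ -8) must hold; in canonical form it is ¬(2*cnt ≥ -2).
Then branch requires ¬(2*cnt ≥ -2); else branch requires ¬(2*k ≥ -6).
Before the if: ((tot > 14 ∧ 2*k ≥ 0) → (¬(2*cnt ≥ -2))) ∧ ((¬(tot > 14 ∧ 2*k ≥ 0)) → (¬(2*k ≥ -6)))
Before n := 3*n - cnt - 1: ((tot > 14 ∧ 2*k ≥ 0) → (¬(2*cnt ≥ -2))) ∧ ((¬(tot > 14 ∧ 2*k ≥ 0)) → (¬(2*k ≥ -6)))
The weakest precondition is ((tot > 14 ∧ 2*k ≥ 0) → (¬(2*cnt ≥ -2))) ∧ ((¬(tot > 14 ∧ 2*k ≥ 0)) → (¬(2*k ≥ -6))).
Check whether ((tot > 14 ∧ 2*k ≥ 0) → (¬(2*cnt ≥ -2))) ∧ ((¬(tot > 14 ∧ 2*k ≥ -3)) → (¬(2*k ≥ -6))) implies it.
Countermodel: at the initial state cnt = 0, k = -1, tot = 15, the precondition holds but the weakest precondition fails.
Answer: invalid


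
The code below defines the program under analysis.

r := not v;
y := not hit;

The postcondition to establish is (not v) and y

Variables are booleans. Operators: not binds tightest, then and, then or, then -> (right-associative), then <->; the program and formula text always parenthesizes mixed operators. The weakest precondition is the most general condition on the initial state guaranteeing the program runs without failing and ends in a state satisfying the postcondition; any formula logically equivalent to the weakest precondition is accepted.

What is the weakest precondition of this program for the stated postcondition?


Working backward. After the program, (not v) and y must hold.
Before y := not hit: (not v) and (not hit)
Before r := not v: (not v) and (not hit)
Answer: WP = (not v) and (not hit)


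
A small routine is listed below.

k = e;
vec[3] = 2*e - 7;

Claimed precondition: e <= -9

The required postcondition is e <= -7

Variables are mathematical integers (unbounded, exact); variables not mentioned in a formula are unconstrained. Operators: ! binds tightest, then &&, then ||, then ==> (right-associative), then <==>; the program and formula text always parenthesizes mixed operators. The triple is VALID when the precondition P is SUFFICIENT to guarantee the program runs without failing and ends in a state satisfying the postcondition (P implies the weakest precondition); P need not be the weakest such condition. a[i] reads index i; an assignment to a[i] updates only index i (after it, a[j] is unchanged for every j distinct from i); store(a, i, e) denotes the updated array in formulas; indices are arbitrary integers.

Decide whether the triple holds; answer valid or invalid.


Working backward. After the program, e <= -7 must hold.
Before vec[3] := 2*e - 7: e <= -7
Before k := e: e <= -7
The weakest precondition is e <= -7.
Check whether e <= -9 implies it.
Every state satisfying the precondition satisfies the weakest precondition: the implication holds.
Answer: valid


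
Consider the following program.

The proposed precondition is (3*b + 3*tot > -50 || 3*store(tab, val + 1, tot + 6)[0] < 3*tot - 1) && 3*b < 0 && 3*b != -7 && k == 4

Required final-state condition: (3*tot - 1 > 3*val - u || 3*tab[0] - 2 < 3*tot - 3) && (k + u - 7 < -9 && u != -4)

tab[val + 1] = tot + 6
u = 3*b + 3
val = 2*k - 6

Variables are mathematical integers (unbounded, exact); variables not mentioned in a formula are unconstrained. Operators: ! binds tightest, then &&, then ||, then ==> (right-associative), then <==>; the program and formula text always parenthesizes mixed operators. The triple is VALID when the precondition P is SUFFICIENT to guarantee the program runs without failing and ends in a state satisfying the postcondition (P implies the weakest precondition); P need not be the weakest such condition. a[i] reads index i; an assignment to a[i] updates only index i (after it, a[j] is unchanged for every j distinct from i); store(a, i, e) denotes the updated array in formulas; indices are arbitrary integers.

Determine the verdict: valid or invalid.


Working backward. After the program, the postcondition (3*tot - 1 > 3*val - u || 3*tab[0] - 2 < 3*tot - 3) && (k + u - 7 < -9 && u != -4) must hold; in canonical form it is (3*tot + u > 3*val + 1 || 3*tab[0] < 3*tot - 1) && k + u < -2 && u != -4.
Before val := 2*k - 6: (3*tot + u > 6*k - 17 || 3*tab[0] < 3*tot - 1) && k + u < -2 && u != -4
Before u := 3*b + 3: (3*b + 3*tot > 6*k - 20 || 3*tab[0] < 3*tot - 1) && 3*b + k < -5 && 3*b != -7
Before tab[val + 1] := tot + 6: (3*b + 3*tot > 6*k - 20 || 3*store(tab, val + 1, tot + 6)[0] < 3*tot - 1) && 3*b + k < -5 && 3*b != -7
The weakest precondition is (3*b + 3*tot > 6*k - 20 || 3*store(tab, val + 1, tot + 6)[0] < 3*tot - 1) && 3*b + k < -5 && 3*b != -7.
Check whether (3*b + 3*tot > -50 || 3*store(tab, val + 1, tot + 6)[0] < 3*tot - 1) && 3*b < 0 && 3*b != -7 && k == 4 implies it.
Countermodel: at the initial state b = -1, k = 4, tab = {[0] = 15215, [3] = 2, elsewhere 2}, tot = 0, val = 2, the precondition holds but the weakest precondition fails.
Answer: invalid


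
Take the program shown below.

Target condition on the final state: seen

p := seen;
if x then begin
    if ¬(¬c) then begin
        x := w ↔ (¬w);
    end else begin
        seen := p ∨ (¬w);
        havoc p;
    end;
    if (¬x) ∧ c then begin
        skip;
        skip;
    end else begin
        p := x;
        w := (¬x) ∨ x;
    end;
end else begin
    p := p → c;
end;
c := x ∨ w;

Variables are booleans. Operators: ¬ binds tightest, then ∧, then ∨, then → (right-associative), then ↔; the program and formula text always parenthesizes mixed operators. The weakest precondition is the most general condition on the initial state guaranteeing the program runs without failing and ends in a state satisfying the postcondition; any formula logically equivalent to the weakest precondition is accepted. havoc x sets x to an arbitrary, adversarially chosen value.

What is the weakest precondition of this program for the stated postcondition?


Working backward. After the program, seen must hold.
Before c := x ∨ w: seen
Then branch requires (c → ((((¬(w ↔ (¬w))) ∧ c) → seen) ∧ ((¬((¬(w ↔ (¬w))) ∧ c)) → seen))) ∧ ((¬c) → ((((¬x) ∧ c) → (p ∨ (¬w))) ∧ ((¬((¬x) ∧ c)) → (p ∨ (¬w))))); else branch requires seen.
Before the if: (x → ((c → ((((¬(w ↔ (¬w))) ∧ c) → seen) ∧ ((¬((¬(w ↔ (¬w))) ∧ c)) → seen))) ∧ ((¬c) → ((((¬x) ∧ c) → (p ∨ (¬w))) ∧ ((¬((¬x) ∧ c)) → (p ∨ (¬w))))))) ∧ ((¬x) → seen)
Before p := seen: (x → ((c → ((((¬(w ↔ (¬w))) ∧ c) → seen) ∧ ((¬((¬(w ↔ (¬w))) ∧ c)) → seen))) ∧ ((¬c) → ((((¬x) ∧ c) → (seen ∨ (¬w))) ∧ ((¬((¬x) ∧ c)) → (seen ∨ (¬w))))))) ∧ ((¬x) → seen)
Answer: WP = (x → ((c → ((((¬(w ↔ (¬w))) ∧ c) → seen) ∧ ((¬((¬(w ↔ (¬w))) ∧ c)) → seen))) ∧ ((¬c) → ((((¬x) ∧ c) → (seen ∨ (¬w))) ∧ ((¬((¬x) ∧ c)) → (seen ∨ (¬w))))))) ∧ ((¬x) → seen)


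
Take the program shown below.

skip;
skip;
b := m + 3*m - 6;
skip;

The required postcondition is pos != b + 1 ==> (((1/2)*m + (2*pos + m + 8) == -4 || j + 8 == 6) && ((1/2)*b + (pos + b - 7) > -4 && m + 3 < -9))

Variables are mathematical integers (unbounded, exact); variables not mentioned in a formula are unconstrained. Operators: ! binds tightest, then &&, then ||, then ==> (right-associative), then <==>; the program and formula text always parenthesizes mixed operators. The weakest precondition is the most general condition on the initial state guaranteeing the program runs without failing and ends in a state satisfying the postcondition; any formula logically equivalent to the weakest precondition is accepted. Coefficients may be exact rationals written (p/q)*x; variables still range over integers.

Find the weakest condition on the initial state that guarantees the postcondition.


Working backward. After the program, the postcondition pos != b + 1 ==> (((1/2)*m + (2*pos + m + 8) == -4 || j + 8 == 6) && ((1/2)*b + (pos + b - 7) > -4 && m + 3 < -9)) must hold; in canonical form it is pos != b + 1 ==> (((3/2)*m + 2*pos == -12 || j == -2) && (3/2)*b + pos > 3 && m < -12).
Before skip: pos != b + 1 ==> (((3/2)*m + 2*pos == -12 || j == -2) && (3/2)*b + pos > 3 && m < -12)
Before b := m + 3*m - 6: pos != 4*m - 5 ==> (((3/2)*m + 2*pos == -12 || j == -2) && 6*m + pos > 12 && m < -12)
Before skip: pos != 4*m - 5 ==> (((3/2)*m + 2*pos == -12 || j == -2) && 6*m + pos > 12 && m < -12)
Before skip: pos != 4*m - 5 ==> (((3/2)*m + 2*pos == -12 || j == -2) && 6*m + pos > 12 && m < -12)
Answer: WP = pos != 4*m - 5 ==> (((3/2)*m + 2*pos == -12 || j == -2) && 6*m + pos > 12 && m < -12)


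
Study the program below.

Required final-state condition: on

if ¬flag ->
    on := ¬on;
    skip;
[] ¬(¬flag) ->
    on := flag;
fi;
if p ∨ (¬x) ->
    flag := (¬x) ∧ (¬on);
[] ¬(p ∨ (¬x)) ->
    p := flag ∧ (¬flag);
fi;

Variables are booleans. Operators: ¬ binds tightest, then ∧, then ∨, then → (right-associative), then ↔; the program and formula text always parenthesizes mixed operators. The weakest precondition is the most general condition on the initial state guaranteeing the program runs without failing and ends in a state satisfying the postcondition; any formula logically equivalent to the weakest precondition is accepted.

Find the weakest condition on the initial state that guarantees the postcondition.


Working backward. After the program, on must hold.
Then branch requires on; else branch requires on.
Before the if: ((p ∨ (¬x)) → on) ∧ ((¬(p ∨ (¬x))) → on)
Then branch requires ((p ∨ (¬x)) → (¬on)) ∧ ((¬(p ∨ (¬x))) → (¬on)); else branch requires ((p ∨ (¬x)) → flag) ∧ ((¬(p ∨ (¬x))) → flag).
Before the if: ((¬flag) → (((p ∨ (¬x)) → (¬on)) ∧ ((¬(p ∨ (¬x))) → (¬on)))) ∧ (flag → (((p ∨ (¬x)) → flag) ∧ ((¬(p ∨ (¬x))) → flag)))
Answer: WP = ((¬flag) → (((p ∨ (¬x)) → (¬on)) ∧ ((¬(p ∨ (¬x))) → (¬on)))) ∧ (flag → (((p ∨ (¬x)) → flag) ∧ ((¬(p ∨ (¬x))) → flag)))


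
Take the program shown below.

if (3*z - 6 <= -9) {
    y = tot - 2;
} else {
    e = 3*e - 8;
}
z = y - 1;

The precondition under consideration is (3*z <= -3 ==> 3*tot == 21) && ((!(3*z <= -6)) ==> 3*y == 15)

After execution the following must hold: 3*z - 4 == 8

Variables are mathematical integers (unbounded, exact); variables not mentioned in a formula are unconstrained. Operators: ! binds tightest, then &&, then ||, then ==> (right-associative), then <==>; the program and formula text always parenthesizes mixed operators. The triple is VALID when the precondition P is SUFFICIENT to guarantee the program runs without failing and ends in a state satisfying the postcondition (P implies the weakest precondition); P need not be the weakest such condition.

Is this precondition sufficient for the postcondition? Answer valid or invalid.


Working backward. After the program, the postcondition 3*z - 4 == 8 must hold; in canonical form it is 3*z == 12.
Before z := y - 1: 3*y == 15
Then branch requires 3*tot == 21; else branch requires 3*y == 15.
Before the if: (3*z <= -3 ==> 3*tot == 21) && ((!(3*z <= -3)) ==> 3*y == 15)
The weakest precondition is (3*z <= -3 ==> 3*tot == 21) && ((!(3*z <= -3)) ==> 3*y == 15).
Check whether (3*z <= -3 ==> 3*tot == 21) && ((!(3*z <= -6)) ==> 3*y == 15) implies it.
Every state satisfying the precondition satisfies the weakest precondition: the implication holds.
Answer: valid


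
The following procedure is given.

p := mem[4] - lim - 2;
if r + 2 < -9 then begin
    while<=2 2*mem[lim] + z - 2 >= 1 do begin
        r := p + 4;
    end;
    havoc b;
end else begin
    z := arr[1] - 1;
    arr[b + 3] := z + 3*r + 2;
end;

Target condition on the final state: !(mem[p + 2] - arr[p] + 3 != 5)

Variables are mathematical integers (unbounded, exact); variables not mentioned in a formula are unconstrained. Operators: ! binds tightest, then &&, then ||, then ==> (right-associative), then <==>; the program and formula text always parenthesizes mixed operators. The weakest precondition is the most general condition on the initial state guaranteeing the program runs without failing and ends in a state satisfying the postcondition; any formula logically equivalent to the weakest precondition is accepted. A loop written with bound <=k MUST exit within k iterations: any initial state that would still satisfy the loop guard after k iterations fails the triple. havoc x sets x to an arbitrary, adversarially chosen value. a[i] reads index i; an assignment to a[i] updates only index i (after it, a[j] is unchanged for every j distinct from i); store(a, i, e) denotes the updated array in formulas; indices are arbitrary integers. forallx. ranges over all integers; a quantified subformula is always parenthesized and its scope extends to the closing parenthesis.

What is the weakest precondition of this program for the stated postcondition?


Working backward. After the program, the postcondition !(mem[p + 2] - arr[p] + 3 != 5) must hold; in canonical form it is !(mem[p + 2] != arr[p] + 2).
Then branch requires (2*mem[lim] + z >= 3 ==> ((2*mem[lim] + z >= 3 ==> ((!(2*mem[lim] + z >= 3)) && (!(mem[p + 2] != arr[p] + 2)))) && ((!(2*mem[lim] + z >= 3)) ==> (!(mem[p + 2] != arr[p] + 2))))) && ((!(2*mem[lim] + z >= 3)) ==> (!(mem[p + 2] != arr[p] + 2))); else branch requires !(mem[p + 2] != store(arr, b + 3, arr[1] + 3*r + 1)[p] + 2).
Before the if: (r < -11 ==> ((2*mem[lim] + z >= 3 ==> ((2*mem[lim] + z >= 3 ==> ((!(2*mem[lim] + z >= 3)) && (!(mem[p + 2] != arr[p] + 2)))) && ((!(2*mem[lim] + z >= 3)) ==> (!(mem[p + 2] != arr[p] + 2))))) && ((!(2*mem[lim] + z >= 3)) ==> (!(mem[p + 2] != arr[p] + 2))))) && ((!(r < -11)) ==> (!(mem[p + 2] != store(arr, b + 3, arr[1] + 3*r + 1)[p] + 2)))
Before p := mem[4] - lim - 2: (r < -11 ==> ((2*mem[lim] + z >= 3 ==> ((2*mem[lim] + z >= 3 ==> ((!(2*mem[lim] + z >= 3)) && (!(mem[mem[4] - lim] != arr[mem[4] - lim - 2] + 2)))) && ((!(2*mem[lim] + z >= 3)) ==> (!(mem[mem[4] - lim] != arr[mem[4] - lim - 2] + 2))))) && ((!(2*mem[lim] + z >= 3)) ==> (!(mem[mem[4] - lim] != arr[mem[4] - lim - 2] + 2))))) && ((!(r < -11)) ==> (!(mem[mem[4] - lim] != store(arr, b + 3, arr[1] + 3*r + 1)[mem[4] - lim - 2] + 2)))
Answer: WP = (r < -11 ==> ((2*mem[lim] + z >= 3 ==> ((2*mem[lim] + z >= 3 ==> ((!(2*mem[lim] + z >= 3)) && (!(mem[mem[4] - lim] != arr[mem[4] - lim - 2] + 2)))) && ((!(2*mem[lim] + z >= 3)) ==> (!(mem[mem[4] - lim] != arr[mem[4] - lim - 2] + 2))))) && ((!(2*mem[lim] + z >= 3)) ==> (!(mem[mem[4] - lim] != arr[mem[4] - lim - 2] + 2))))) && ((!(r < -11)) ==> (!(mem[mem[4] - lim] != store(arr, b + 3, arr[1] + 3*r + 1)[mem[4] - lim - 2] + 2)))


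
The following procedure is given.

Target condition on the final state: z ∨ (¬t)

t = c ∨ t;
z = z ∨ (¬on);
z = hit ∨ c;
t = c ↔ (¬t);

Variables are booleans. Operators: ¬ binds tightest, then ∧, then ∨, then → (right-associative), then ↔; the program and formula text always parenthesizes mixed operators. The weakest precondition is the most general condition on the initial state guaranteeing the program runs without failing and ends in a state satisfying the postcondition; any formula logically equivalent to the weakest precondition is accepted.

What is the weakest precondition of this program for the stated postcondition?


Working backward. After the program, z ∨ (¬t) must hold.
Before t := c ↔ (¬t): z ∨ (¬(c ↔ (¬t)))
Before z := hit ∨ c: hit ∨ c ∨ (¬(c ↔ (¬t)))
Before z := z ∨ (¬on): hit ∨ c ∨ (¬(c ↔ (¬t)))
Before t := c ∨ t: hit ∨ c ∨ (¬(c ↔ (¬(c ∨ t))))
Answer: WP = hit ∨ c ∨ (¬(c ↔ (¬(c ∨ t))))


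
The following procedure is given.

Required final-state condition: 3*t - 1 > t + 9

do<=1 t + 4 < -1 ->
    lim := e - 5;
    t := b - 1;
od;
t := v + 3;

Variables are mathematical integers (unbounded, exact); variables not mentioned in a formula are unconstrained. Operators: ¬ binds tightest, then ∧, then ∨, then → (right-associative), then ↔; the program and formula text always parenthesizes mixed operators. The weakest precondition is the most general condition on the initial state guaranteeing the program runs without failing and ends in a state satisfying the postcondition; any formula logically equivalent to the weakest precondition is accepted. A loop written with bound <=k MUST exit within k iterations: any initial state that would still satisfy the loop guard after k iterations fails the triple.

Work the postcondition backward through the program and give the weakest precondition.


Working backward. After the program, the postcondition 3*t - 1 > t + 9 must hold; in canonical form it is 2*t > 10.
Before t := v + 3: 2*v > 4
Before the loop (bound <=1), unroll the exhaustion recursion (WP_0 = exit-now case; WP_j = one more guarded iteration, up to j = 1):
  WP_0: (¬(t < -5)) ∧ 2*v > 4
  WP_1: (t < -5 → ((¬(b < -4)) ∧ 2*v > 4)) ∧ ((¬(t < -5)) → 2*v > 4)
So before the loop: (t < -5 → ((¬(b < -4)) ∧ 2*v > 4)) ∧ ((¬(t < -5)) → 2*v > 4)
Answer: WP = (t < -5 → ((¬(b < -4)) ∧ 2*v > 4)) ∧ ((¬(t < -5)) → 2*v > 4)


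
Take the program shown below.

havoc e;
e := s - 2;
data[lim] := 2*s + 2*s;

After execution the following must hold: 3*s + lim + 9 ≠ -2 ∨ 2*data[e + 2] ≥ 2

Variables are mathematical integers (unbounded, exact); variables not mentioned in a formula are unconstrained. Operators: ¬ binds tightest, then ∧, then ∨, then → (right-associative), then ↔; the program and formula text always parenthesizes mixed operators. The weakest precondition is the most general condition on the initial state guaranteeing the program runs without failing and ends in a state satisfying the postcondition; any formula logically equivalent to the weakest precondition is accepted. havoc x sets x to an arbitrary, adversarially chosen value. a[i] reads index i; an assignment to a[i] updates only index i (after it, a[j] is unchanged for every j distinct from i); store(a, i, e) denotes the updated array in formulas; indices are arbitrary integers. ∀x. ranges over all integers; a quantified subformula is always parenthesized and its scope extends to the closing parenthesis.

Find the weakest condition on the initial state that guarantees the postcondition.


Working backward. After the program, the postcondition 3*s + lim + 9 ≠ -2 ∨ 2*data[e + 2] ≥ 2 must hold; in canonical form it is lim + 3*s ≠ -11 ∨ 2*data[e + 2] ≥ 2.
Before data[lim] := 2*s + 2*s: lim + 3*s ≠ -11 ∨ 2*store(data, lim, 4*s)[e + 2] ≥ 2
Before e := s - 2: lim + 3*s ≠ -11 ∨ 2*store(data, lim, 4*s)[s] ≥ 2
Before havoc e: lim + 3*s ≠ -11 ∨ 2*store(data, lim, 4*s)[s] ≥ 2
Answer: WP = lim + 3*s ≠ -11 ∨ 2*store(data, lim, 4*s)[s] ≥ 2


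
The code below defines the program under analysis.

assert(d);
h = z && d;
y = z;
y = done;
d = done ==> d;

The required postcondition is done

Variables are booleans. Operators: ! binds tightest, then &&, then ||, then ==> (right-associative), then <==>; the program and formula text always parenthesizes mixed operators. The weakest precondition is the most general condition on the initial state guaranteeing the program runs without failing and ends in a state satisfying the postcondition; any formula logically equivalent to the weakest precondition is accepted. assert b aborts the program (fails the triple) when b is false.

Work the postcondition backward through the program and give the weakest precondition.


Working backward. After the program, done must hold.
Before d := done ==> d: done
Before y := done: done
Before y := z: done
Before h := z && d: done
Before assert d: d && done
Answer: WP = d && done


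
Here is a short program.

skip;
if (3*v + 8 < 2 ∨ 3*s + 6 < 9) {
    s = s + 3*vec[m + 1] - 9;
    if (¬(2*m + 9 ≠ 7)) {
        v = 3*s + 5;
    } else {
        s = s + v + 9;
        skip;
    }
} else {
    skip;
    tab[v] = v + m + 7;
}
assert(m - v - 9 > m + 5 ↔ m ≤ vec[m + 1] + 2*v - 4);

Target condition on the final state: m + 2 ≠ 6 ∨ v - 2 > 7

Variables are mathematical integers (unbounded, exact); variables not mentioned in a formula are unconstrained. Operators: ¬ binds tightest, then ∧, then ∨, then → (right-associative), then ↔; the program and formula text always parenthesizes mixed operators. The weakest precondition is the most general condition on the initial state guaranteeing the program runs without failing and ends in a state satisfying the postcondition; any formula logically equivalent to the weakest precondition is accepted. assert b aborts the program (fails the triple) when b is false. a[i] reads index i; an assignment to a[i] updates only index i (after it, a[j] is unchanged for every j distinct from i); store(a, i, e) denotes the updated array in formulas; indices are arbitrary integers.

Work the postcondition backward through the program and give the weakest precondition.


Working backward. After the program, the postcondition m + 2 ≠ 6 ∨ v - 2 > 7 must hold; in canonical form it is m ≠ 4 ∨ v > 9.
Before assert m - v - 9 > m + 5 ↔ m ≤ vec[m + 1] + 2*v - 4: (v < -14 ↔ m ≤ vec[m + 1] + 2*v - 4) ∧ (m ≠ 4 ∨ v > 9)
Then branch requires ((¬(2*m ≠ -2)) → ((9*vec[m + 1] + 3*s < 8 ↔ m ≤ 19*vec[m + 1] + 6*s - 48) ∧ (m ≠ 4 ∨ 9*vec[m + 1] + 3*s > 31))) ∧ (2*m ≠ -2 → ((v < -14 ↔ m ≤ vec[m + 1] + 2*v - 4) ∧ (m ≠ 4 ∨ v > 9))); else branch requires (v < -14 ↔ m ≤ vec[m + 1] + 2*v - 4) ∧ (m ≠ 4 ∨ v > 9).
Before the if: ((3*v < -6 ∨ 3*s < 3) → (((¬(2*m ≠ -2)) → ((9*vec[m + 1] + 3*s < 8 ↔ m ≤ 19*vec[m + 1] + 6*s - 48) ∧ (m ≠ 4 ∨ 9*vec[m + 1] + 3*s > 31))) ∧ (2*m ≠ -2 → ((v < -14 ↔ m ≤ vec[m + 1] + 2*v - 4) ∧ (m ≠ 4 ∨ v > 9))))) ∧ ((¬(3*v < -6 ∨ 3*s < 3)) → ((v < -14 ↔ m ≤ vec[m + 1] + 2*v - 4) ∧ (m ≠ 4 ∨ v > 9)))
Before skip: ((3*v < -6 ∨ 3*s < 3) → (((¬(2*m ≠ -2)) → ((9*vec[m + 1] + 3*s < 8 ↔ m ≤ 19*vec[m + 1] + 6*s - 48) ∧ (m ≠ 4 ∨ 9*vec[m + 1] + 3*s > 31))) ∧ (2*m ≠ -2 → ((v < -14 ↔ m ≤ vec[m + 1] + 2*v - 4) ∧ (m ≠ 4 ∨ v > 9))))) ∧ ((¬(3*v < -6 ∨ 3*s < 3)) → ((v < -14 ↔ m ≤ vec[m + 1] + 2*v - 4) ∧ (m ≠ 4 ∨ v > 9)))
Answer: WP = ((3*v < -6 ∨ 3*s < 3) → (((¬(2*m ≠ -2)) → ((9*vec[m + 1] + 3*s < 8 ↔ m ≤ 19*vec[m + 1] + 6*s - 48) ∧ (m ≠ 4 ∨ 9*vec[m + 1] + 3*s > 31))) ∧ (2*m ≠ -2 → ((v < -14 ↔ m ≤ vec[m + 1] + 2*v - 4) ∧ (m ≠ 4 ∨ v > 9))))) ∧ ((¬(3*v < -6 ∨ 3*s < 3)) → ((v < -14 ↔ m ≤ vec[m + 1] + 2*v - 4) ∧ (m ≠ 4 ∨ v > 9)))


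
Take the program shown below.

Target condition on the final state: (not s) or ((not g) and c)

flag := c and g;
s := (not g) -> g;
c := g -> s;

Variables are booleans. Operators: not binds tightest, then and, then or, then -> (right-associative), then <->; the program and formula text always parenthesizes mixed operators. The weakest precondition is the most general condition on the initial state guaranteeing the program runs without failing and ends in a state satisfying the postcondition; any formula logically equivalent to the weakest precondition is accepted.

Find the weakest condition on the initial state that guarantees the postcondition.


Working backward. After the program, (not s) or ((not g) and c) must hold.
Before c := g -> s: (not s) or ((not g) and (g -> s))
Before s := (not g) -> g: (not ((not g) -> g)) or ((not g) and (g -> ((not g) -> g)))
Before flag := c and g: (not ((not g) -> g)) or ((not g) and (g -> ((not g) -> g)))
Answer: WP = (not ((not g) -> g)) or ((not g) and (g -> ((not g) -> g)))


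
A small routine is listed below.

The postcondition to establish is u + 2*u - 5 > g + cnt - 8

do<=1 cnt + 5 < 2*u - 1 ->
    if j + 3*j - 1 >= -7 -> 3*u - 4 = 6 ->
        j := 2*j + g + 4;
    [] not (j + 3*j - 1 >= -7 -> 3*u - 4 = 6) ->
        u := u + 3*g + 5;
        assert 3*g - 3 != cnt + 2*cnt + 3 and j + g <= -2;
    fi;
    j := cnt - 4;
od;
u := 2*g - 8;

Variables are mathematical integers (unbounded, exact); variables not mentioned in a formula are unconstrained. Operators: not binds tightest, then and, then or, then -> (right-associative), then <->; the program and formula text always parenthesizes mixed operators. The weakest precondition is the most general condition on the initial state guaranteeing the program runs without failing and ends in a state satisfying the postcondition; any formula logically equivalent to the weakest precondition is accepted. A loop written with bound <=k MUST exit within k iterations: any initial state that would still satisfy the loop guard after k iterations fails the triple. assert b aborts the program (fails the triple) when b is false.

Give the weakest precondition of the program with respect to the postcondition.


Working backward. After the program, the postcondition u + 2*u - 5 > g + cnt - 8 must hold; in canonical form it is 3*u > cnt + g - 3.
Before u := 2*g - 8: 5*g > cnt + 21
Before the loop (bound <=1), unroll the exhaustion recursion (WP_0 = exit-now case; WP_j = one more guarded iteration, up to j = 1):
  WP_0: (not (cnt < 2*u - 6)) and 5*g > cnt + 21
  WP_1: (cnt < 2*u - 6 -> (((4*j >= -6 -> 3*u = 10) -> ((not (cnt < 2*u - 6)) and 5*g > cnt + 21)) and ((not (4*j >= -6 -> 3*u = 10)) -> (3*g != 3*cnt + 6 and g + j <= -2 and (not (cnt < 6*g + 2*u + 4)) and 5*g > cnt + 21)))) and ((not (cnt < 2*u - 6)) -> 5*g > cnt + 21)
So before the loop: (cnt < 2*u - 6 -> (((4*j >= -6 -> 3*u = 10) -> ((not (cnt < 2*u - 6)) and 5*g > cnt + 21)) and ((not (4*j >= -6 -> 3*u = 10)) -> (3*g != 3*cnt + 6 and g + j <= -2 and (not (cnt < 6*g + 2*u + 4)) and 5*g > cnt + 21)))) and ((not (cnt < 2*u - 6)) -> 5*g > cnt + 21)
Answer: WP = (cnt < 2*u - 6 -> (((4*j >= -6 -> 3*u = 10) -> ((not (cnt < 2*u - 6)) and 5*g > cnt + 21)) and ((not (4*j >= -6 -> 3*u = 10)) -> (3*g != 3*cnt + 6 and g + j <= -2 and (not (cnt < 6*g + 2*u + 4)) and 5*g > cnt + 21)))) and ((not (cnt < 2*u - 6)) -> 5*g > cnt + 21)
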